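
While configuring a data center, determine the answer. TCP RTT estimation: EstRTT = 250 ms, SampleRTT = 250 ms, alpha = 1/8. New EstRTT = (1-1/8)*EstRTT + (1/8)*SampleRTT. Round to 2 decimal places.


Given: EstRTT = 250 ms, SampleRTT = 250 ms, alpha = 1/8
New EstRTT = (1 - alpha) * EstRTT + alpha * SampleRTT
(7/8) * 250 = 218.75
(1/8) * 250 = 31.25
New EstRTT = 218.75 + 31.25 = 250 ms -> 250.00 ms (2 dp)

250.00


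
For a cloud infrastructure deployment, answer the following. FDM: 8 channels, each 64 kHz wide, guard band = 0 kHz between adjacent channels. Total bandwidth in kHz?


Given: 8 channels, 64 kHz each, guard = 0 kHz
Channel bandwidth = 8 * 64 = 512 kHz
Guard bands = 7 gaps * 0 kHz = 0 kHz
Total = 512 + 0 = 512 kHz

512


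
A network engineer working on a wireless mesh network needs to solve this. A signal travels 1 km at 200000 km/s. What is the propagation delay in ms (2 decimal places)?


Given: distance = 1 km, speed = 200000 km/s
Delay = distance / speed = 1 / 200000 seconds
Delay in ms = 1 * 1000 / 200000
Delay = 0.0050 ms
Rounded to 2 dp = 0.01 ms

0.01


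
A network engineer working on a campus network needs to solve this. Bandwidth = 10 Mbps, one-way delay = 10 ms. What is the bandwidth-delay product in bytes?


Given: bandwidth = 10 Mbps, delay = 10 ms
BDP in bits = 10 * 10^6 * 10 / 1000
BDP in bits = 100000
BDP in bytes = 100000 / 8 = 12500

12500


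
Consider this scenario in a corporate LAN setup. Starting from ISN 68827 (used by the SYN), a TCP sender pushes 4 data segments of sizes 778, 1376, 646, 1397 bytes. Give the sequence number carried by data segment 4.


The SYN occupies sequence number ISN = 68827, so the first data byte is ISN + 1 = 68828.
SEQ of data segment i = (ISN + 1) + sum of payload sizes of segments 1..i-1.
Segment 1: SEQ = 68828, payload = 778 bytes
Segment 2: SEQ = 69606, payload = 1376 bytes
Segment 3: SEQ = 70982, payload = 646 bytes
Segment 4: SEQ = 71628, payload = 1397 bytes
SEQ of segment 4 = 68828 + 778 + 1376 + 646 = 71628

71628


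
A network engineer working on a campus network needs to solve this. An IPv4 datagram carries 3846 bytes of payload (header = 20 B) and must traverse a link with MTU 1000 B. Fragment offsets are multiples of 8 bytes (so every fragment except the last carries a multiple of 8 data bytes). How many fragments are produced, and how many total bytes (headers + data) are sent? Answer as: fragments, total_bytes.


Max data per non-final fragment = floor((MTU - header)/8)*8 = floor((1000 - 20)/8)*8 = floor(980/8)*8 = 976 B
Final fragment needs no 8-byte alignment: it can carry up to MTU - header = 980 B
Non-final fragments needed = ceil((payload - 980) / 976) = ceil(2866/976) = ceil(2.9365) = 3
Number of fragments = 3 + 1 = 4
Fragment sizes (data): 3 * 976 B + 918 B (last, 918 <= 980 OK)
Total bytes sent = payload + n_frags * header = 3846 + 4*20 = 3846 + 80 = 3926 B

4, 3926


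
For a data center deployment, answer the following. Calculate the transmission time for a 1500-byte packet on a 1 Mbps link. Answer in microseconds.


Given: packet = 1500 bytes, bandwidth = 1 Mbps
Packet in bits = 1500 * 8 = 12000 bits
Bandwidth = 1 * 10^6 = 1000000 bps
Time = 12000 / 1000000 seconds
Time in us = 12000 * 10^6 / 1000000 = 12000

12000


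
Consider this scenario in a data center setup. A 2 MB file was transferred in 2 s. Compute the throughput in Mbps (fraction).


Given: file = 2 MB, time = 2 s
File in Mb = 2 * 8 = 16 Mb
Throughput = 16 / 2 Mbps
Throughput = 8 Mbps

8


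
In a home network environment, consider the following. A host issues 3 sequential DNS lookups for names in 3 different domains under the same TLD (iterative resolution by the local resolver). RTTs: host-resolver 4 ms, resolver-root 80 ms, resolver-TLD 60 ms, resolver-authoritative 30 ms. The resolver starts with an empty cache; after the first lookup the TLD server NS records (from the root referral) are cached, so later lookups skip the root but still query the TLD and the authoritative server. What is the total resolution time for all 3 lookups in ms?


Lookup 1 (cold cache): local + root + TLD + auth = 4 + 80 + 60 + 30 = 174 ms
Lookups 2..3 (TLD NS cached -> skip root; new domain -> still ask TLD and auth): local + TLD + auth = 4 + 60 + 30 = 94 ms each
Remaining 2 lookups: 2 * 94 = 188 ms
Total = 174 + 188 = 362 ms

362


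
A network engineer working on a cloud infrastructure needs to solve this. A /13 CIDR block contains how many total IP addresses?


Given: CIDR prefix /13
Host bits = 32 - 13 = 19
Total addresses = 2^19 = 524288

524288


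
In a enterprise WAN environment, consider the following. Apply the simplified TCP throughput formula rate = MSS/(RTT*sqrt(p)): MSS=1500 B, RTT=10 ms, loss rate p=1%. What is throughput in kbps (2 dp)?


Given: MSS = 1500 bytes, RTT = 10 ms, loss = 1%
RTT in seconds = 10 / 1000 = 0.01
Loss rate = 1% = 0.01
sqrt(loss) = sqrt(0.01) = 0.1
Throughput (bytes/s) = 1500 / (0.01 * 0.1) = 1500000.0000
Throughput (kbps) = 1500000.0000 * 8 / 1000 = 12000.000000 -> 12000.00 kbps (2 dp)

12000.00


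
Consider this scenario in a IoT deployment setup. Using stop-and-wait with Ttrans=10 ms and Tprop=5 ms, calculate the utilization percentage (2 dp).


Given: Ttrans = 10 ms, Tprop = 5 ms
RTT = 2 * Tprop = 2 * 5 = 10 ms
U = Ttrans / (Ttrans + RTT)
U = 10 / (10 + 10)
U = 10 / 20 = 0.5
U% = 50.00%

50.00


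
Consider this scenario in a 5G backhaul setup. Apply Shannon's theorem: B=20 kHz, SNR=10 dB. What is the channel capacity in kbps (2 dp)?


Given: B = 20 kHz, SNR = 10 dB
SNR linear = 10^(10/10) = 10
1 + SNR = 11
log2(11) = 3.4594316186
C = 20 * 1000 * 3.4594316186 = 69188.6324 bps
C = 69.188632 kbps -> 69.19 kbps (2 dp)

69.19


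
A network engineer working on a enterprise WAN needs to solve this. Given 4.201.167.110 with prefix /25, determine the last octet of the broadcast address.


Given: IP = 4.201.167.110, prefix = /25
Host bits = 32 - 25 = 7
Network last octet = 110 AND mask = 0
Host part size = 2^7 - 1 = 127
Broadcast last octet = 0 OR 127 = 127

127


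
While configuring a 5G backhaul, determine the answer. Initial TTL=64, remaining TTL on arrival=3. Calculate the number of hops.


Given: initial TTL = 64, received TTL = 3
Hops = initial TTL - received TTL
Hops = 64 - 3 = 61

61


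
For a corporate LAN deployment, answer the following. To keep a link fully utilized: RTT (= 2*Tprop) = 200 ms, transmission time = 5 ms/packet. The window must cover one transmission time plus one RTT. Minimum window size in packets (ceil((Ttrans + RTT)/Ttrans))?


Given: Ttrans = 5 ms, RTT = 200 ms (= 2 * Tprop, Tprop = 100 ms)
Time until first ACK returns = Ttrans + RTT = 5 + 200 = 205 ms
Need W * Ttrans >= Ttrans + RTT  ->  W >= (Ttrans + RTT) / Ttrans
(Ttrans + RTT) / Ttrans = 205 / 5 = 41
W_min = ceil(41) = 41

41


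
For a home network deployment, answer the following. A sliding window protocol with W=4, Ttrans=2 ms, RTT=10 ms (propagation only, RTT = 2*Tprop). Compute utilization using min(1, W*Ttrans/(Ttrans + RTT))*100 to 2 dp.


Given: W = 4, Ttrans = 2 ms, RTT = 10 ms (= 2 * Tprop, Tprop = 5 ms)
Cycle time = Ttrans + RTT = 2 + 10 = 12 ms (first packet sent until its ACK returns)
W * Ttrans = 4 * 2 = 8 ms of sending per cycle
W * Ttrans / (Ttrans + RTT) = 8 / 12 = 0.666667
U = min(1, 0.666667) = 0.666667
U% = 66.67%

66.67


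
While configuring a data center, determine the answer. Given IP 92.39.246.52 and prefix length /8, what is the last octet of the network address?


Given: IP = 92.39.246.52, prefix = /8
Subnet mask = 255.0.0.0
Last octet of IP: 52
Last octet of mask: 0
Network last octet = 52 AND 0 = 0

0


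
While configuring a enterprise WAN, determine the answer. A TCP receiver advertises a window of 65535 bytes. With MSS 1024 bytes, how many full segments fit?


Given: RWND = 65535 bytes, MSS = 1024 bytes
Full segments = floor(RWND / MSS)
Full segments = floor(65535 / 1024)
Full segments = floor(63.999) = 63

63


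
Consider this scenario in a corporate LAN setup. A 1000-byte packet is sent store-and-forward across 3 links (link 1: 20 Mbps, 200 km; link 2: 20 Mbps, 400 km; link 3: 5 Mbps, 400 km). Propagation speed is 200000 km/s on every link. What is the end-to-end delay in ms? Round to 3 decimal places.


Packet = 1000 bytes = 8000 bits. Store-and-forward: sum (t_trans + t_prop) per link.
Link 1: t_trans = 8000/(20*10^6) s = 0.4000 ms; t_prop = 200/200000 s = 1.0000 ms; subtotal = 1.4000 ms
Link 2: t_trans = 8000/(20*10^6) s = 0.4000 ms; t_prop = 400/200000 s = 2.0000 ms; subtotal = 2.4000 ms
Link 3: t_trans = 8000/(5*10^6) s = 1.6000 ms; t_prop = 400/200000 s = 2.0000 ms; subtotal = 3.6000 ms
End-to-end = 1.4000 + 2.4000 + 3.6000 = 7.4000 ms -> 7.400 ms (3 dp)

7.400


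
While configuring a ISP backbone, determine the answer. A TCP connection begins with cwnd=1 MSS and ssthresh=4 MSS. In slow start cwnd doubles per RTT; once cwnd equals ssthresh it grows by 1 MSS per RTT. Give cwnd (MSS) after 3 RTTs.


RTT 0: cwnd = 1 MSS (initial)
RTT 1: cwnd = 2 MSS (slow start, doubled)
RTT 2: cwnd = 4 MSS (slow start, doubled)
RTT 3: cwnd = 5 MSS (congestion avoidance, +1)

5


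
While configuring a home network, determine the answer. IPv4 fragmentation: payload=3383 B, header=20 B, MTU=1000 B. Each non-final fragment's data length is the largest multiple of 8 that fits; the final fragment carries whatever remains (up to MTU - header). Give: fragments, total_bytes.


Max data per non-final fragment = floor((MTU - header)/8)*8 = floor((1000 - 20)/8)*8 = floor(980/8)*8 = 976 B
Final fragment needs no 8-byte alignment: it can carry up to MTU - header = 980 B
Non-final fragments needed = ceil((payload - 980) / 976) = ceil(2403/976) = ceil(2.4621) = 3
Number of fragments = 3 + 1 = 4
Fragment sizes (data): 3 * 976 B + 455 B (last, 455 <= 980 OK)
Total bytes sent = payload + n_frags * header = 3383 + 4*20 = 3383 + 80 = 3463 B

4, 3463


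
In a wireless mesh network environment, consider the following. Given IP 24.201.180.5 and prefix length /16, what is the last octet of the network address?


Given: IP = 24.201.180.5, prefix = /16
Subnet mask = 255.255.0.0
Last octet of IP: 5
Last octet of mask: 0
Network last octet = 5 AND 0 = 0

0


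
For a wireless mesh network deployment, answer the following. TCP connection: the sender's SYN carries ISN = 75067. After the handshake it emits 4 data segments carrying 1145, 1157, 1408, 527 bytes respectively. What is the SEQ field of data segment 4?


The SYN occupies sequence number ISN = 75067, so the first data byte is ISN + 1 = 75068.
SEQ of data segment i = (ISN + 1) + sum of payload sizes of segments 1..i-1.
Segment 1: SEQ = 75068, payload = 1145 bytes
Segment 2: SEQ = 76213, payload = 1157 bytes
Segment 3: SEQ = 77370, payload = 1408 bytes
Segment 4: SEQ = 78778, payload = 527 bytes
SEQ of segment 4 = 75068 + 1145 + 1157 + 1408 = 78778

78778


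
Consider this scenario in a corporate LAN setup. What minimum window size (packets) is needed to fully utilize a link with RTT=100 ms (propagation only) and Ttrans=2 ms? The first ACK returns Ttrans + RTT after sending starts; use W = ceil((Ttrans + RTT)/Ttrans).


Given: Ttrans = 2 ms, RTT = 100 ms (= 2 * Tprop, Tprop = 50 ms)
Time until first ACK returns = Ttrans + RTT = 2 + 100 = 102 ms
Need W * Ttrans >= Ttrans + RTT  ->  W >= (Ttrans + RTT) / Ttrans
(Ttrans + RTT) / Ttrans = 102 / 2 = 51
W_min = ceil(51) = 51

51


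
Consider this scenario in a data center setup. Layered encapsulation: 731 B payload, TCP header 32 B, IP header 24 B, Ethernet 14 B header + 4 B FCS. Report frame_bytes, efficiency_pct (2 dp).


TCP segment = 731 + 32 = 763 B
IP packet = 763 + 24 = 787 B
Ethernet frame = 787 + 14 + 4 = 805 B
Efficiency = app / frame = 731 / 805 = 0.908075 = 90.8075% -> 90.81% (2 dp)

805, 90.81


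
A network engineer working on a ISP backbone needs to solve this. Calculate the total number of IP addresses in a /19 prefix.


Given: CIDR prefix /19
Host bits = 32 - 19 = 13
Total addresses = 2^13 = 8192

8192


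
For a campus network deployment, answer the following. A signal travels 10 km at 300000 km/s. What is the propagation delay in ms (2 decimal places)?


Given: distance = 10 km, speed = 300000 km/s
Delay = distance / speed = 10 / 300000 seconds
Delay in ms = 10 * 1000 / 300000
Delay = 0.0333 ms
Rounded to 2 dp = 0.03 ms

0.03


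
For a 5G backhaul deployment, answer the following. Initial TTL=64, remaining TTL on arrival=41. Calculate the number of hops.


Given: initial TTL = 64, received TTL = 41
Hops = initial TTL - received TTL
Hops = 64 - 41 = 23

23


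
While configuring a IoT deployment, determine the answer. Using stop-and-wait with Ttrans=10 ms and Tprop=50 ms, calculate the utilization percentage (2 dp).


Given: Ttrans = 10 ms, Tprop = 50 ms
RTT = 2 * Tprop = 2 * 50 = 100 ms
U = Ttrans / (Ttrans + RTT)
U = 10 / (10 + 100)
U = 10 / 110 = 0.090909
U% = 9.09%

9.09


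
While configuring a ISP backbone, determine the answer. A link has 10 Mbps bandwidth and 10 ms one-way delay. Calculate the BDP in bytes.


Given: bandwidth = 10 Mbps, delay = 10 ms
BDP in bits = 10 * 10^6 * 10 / 1000
BDP in bits = 100000
BDP in bytes = 100000 / 8 = 12500

12500


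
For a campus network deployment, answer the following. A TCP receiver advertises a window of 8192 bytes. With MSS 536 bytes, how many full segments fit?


Given: RWND = 8192 bytes, MSS = 536 bytes
Full segments = floor(RWND / MSS)
Full segments = floor(8192 / 536)
Full segments = floor(15.2836) = 15

15


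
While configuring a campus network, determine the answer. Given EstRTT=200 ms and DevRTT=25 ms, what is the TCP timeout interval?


Given: EstRTT = 200 ms, DevRTT = 25 ms
Timeout = EstRTT + 4 * DevRTT
4 * DevRTT = 4 * 25 = 100
Timeout = 200 + 100 = 300 ms

300


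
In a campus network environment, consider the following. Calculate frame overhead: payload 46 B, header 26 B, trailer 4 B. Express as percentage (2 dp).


Given: payload = 46 B, header = 26 B, trailer = 4 B
Overhead bytes = header + trailer = 26 + 4 = 30
Total frame = payload + overhead = 46 + 30 = 76
Overhead % = 30 / 76 * 100 = 39.4737% -> 39.47% (2 dp)

39.47


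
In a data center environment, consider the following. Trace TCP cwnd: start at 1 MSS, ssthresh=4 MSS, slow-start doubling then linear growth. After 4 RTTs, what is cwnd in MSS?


RTT 0: cwnd = 1 MSS (initial)
RTT 1: cwnd = 2 MSS (slow start, doubled)
RTT 2: cwnd = 4 MSS (slow start, doubled)
RTT 3: cwnd = 5 MSS (congestion avoidance, +1)
RTT 4: cwnd = 6 MSS (congestion avoidance, +1)

6


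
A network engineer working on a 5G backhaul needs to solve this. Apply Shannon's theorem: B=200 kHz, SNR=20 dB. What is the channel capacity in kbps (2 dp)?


Given: B = 200 kHz, SNR = 20 dB
SNR linear = 10^(20/10) = 100
1 + SNR = 101
log2(101) = 6.6582114828
C = 200 * 1000 * 6.6582114828 = 1331642.2966 bps
C = 1331.642297 kbps -> 1331.64 kbps (2 dp)

1331.64


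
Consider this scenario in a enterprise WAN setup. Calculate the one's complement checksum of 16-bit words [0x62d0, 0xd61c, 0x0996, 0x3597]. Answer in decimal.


Given words: [0x62d0, 0xd61c, 0x0996, 0x3597]
Step 1: Sum all words
Raw sum = 25296 + 54812 + 2454 + 13719 = 96281
Step 2: Fold carry: (30745 + 1) = 30746
One's complement = ~30746 & 0xFFFF = 34789

34789


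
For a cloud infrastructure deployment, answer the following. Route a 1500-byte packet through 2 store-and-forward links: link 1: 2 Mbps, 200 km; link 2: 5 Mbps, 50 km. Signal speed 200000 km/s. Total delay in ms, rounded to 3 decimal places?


Packet = 1500 bytes = 12000 bits. Store-and-forward: sum (t_trans + t_prop) per link.
Link 1: t_trans = 12000/(2*10^6) s = 6.0000 ms; t_prop = 200/200000 s = 1.0000 ms; subtotal = 7.0000 ms
Link 2: t_trans = 12000/(5*10^6) s = 2.4000 ms; t_prop = 50/200000 s = 0.2500 ms; subtotal = 2.6500 ms
End-to-end = 7.0000 + 2.6500 = 9.6500 ms -> 9.650 ms (3 dp)

9.650


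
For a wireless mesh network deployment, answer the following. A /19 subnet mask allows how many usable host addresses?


Given: subnet mask /19
Host bits = 32 - 19 = 13
Total addresses = 2^13 = 8192
Usable hosts = 8192 - 2 (network + broadcast) = 8190

8190


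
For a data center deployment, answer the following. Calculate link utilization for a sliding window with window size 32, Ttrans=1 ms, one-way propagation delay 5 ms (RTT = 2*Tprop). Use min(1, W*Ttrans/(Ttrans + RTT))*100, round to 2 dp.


Given: W = 32, Ttrans = 1 ms, RTT = 10 ms (= 2 * Tprop, Tprop = 5 ms)
Cycle time = Ttrans + RTT = 1 + 10 = 11 ms (first packet sent until its ACK returns)
W * Ttrans = 32 * 1 = 32 ms of sending per cycle
W * Ttrans / (Ttrans + RTT) = 32 / 11 = 2.909091
U = min(1, 2.909091) = 1.000000
U% = 100.00%

100.00


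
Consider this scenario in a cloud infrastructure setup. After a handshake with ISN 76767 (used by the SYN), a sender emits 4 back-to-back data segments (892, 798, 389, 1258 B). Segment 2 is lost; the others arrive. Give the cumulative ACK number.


SYN uses sequence number 76767; first data byte = ISN + 1 = 76768.
Segment 1: SEQ = 76768, len = 892 B, covers [76768, 77659]
Segment 2: SEQ = 77660, len = 798 B, covers [77660, 78457] [LOST]
Segment 3: SEQ = 78458, len = 389 B, covers [78458, 78846]
Segment 4: SEQ = 78847, len = 1258 B, covers [78847, 80104]
In-order data received: bytes [76768, 77659] (segments 1..1).
Segment 2 missing -> gap begins at byte 77660; later segments buffered out of order.
Cumulative ACK = next expected in-order byte = 76768 + 892 = 77660

77660


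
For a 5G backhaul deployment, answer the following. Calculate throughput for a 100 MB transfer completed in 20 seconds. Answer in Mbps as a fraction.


Given: file = 100 MB, time = 20 s
File in Mb = 100 * 8 = 800 Mb
Throughput = 800 / 20 Mbps
Throughput = 40 Mbps

40


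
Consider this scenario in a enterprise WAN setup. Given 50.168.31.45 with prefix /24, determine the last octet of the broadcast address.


Given: IP = 50.168.31.45, prefix = /24
Host bits = 32 - 24 = 8
Network last octet = 45 AND mask = 0
Host part size = 2^8 - 1 = 255
Broadcast last octet = 0 OR 255 = 255

255


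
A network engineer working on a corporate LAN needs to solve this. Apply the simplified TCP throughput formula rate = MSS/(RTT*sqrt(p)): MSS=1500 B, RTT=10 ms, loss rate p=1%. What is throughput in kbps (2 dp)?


Given: MSS = 1500 bytes, RTT = 10 ms, loss = 1%
RTT in seconds = 10 / 1000 = 0.01
Loss rate = 1% = 0.01
sqrt(loss) = sqrt(0.01) = 0.1
Throughput (bytes/s) = 1500 / (0.01 * 0.1) = 1500000.0000
Throughput (kbps) = 1500000.0000 * 8 / 1000 = 12000.000000 -> 12000.00 kbps (2 dp)

12000.00


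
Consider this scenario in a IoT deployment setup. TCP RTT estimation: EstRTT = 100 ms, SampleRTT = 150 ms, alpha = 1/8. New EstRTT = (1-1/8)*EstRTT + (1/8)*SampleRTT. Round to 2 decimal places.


Given: EstRTT = 100 ms, SampleRTT = 150 ms, alpha = 1/8
New EstRTT = (1 - alpha) * EstRTT + alpha * SampleRTT
(7/8) * 100 = 87.5
(1/8) * 150 = 18.75
New EstRTT = 87.5 + 18.75 = 106.25 ms -> 106.25 ms (2 dp)

106.25


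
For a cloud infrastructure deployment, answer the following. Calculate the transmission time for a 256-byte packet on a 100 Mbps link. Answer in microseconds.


Given: packet = 256 bytes, bandwidth = 100 Mbps
Packet in bits = 256 * 8 = 2048 bits
Bandwidth = 100 * 10^6 = 100000000 bps
Time = 2048 / 100000000 seconds
Time in us = 2048 * 10^6 / 100000000 = 20.48

20.48


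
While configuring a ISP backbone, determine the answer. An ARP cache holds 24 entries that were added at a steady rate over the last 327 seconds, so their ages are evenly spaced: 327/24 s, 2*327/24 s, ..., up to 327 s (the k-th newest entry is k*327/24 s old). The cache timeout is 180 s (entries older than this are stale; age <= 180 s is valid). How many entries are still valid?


Ages are k * 327/24 s for k = 1..24 (spacing = 13.6250 s).
Entry k is valid iff k * 327/24 <= 180 iff k <= 24 * 180 / 327 = 13.2110
n_valid = floor(13.2110) = 13
(n_stale = 24 - 13 = 11)

13


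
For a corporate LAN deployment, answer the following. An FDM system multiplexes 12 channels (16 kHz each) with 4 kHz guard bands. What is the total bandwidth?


Given: 12 channels, 16 kHz each, guard = 4 kHz
Channel bandwidth = 12 * 16 = 192 kHz
Guard bands = 11 gaps * 4 kHz = 44 kHz
Total = 192 + 44 = 236 kHz

236


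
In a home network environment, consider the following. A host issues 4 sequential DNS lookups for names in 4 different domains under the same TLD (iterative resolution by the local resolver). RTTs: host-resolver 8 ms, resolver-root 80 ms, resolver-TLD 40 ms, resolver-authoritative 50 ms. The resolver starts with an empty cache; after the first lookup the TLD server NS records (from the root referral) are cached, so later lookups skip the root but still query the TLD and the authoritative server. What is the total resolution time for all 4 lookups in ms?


Lookup 1 (cold cache): local + root + TLD + auth = 8 + 80 + 40 + 50 = 178 ms
Lookups 2..4 (TLD NS cached -> skip root; new domain -> still ask TLD and auth): local + TLD + auth = 8 + 40 + 50 = 98 ms each
Remaining 3 lookups: 3 * 98 = 294 ms
Total = 178 + 294 = 472 ms

472


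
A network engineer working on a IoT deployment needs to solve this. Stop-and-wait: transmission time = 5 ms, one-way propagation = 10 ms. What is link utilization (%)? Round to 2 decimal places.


Given: Ttrans = 5 ms, Tprop = 10 ms
RTT = 2 * Tprop = 2 * 10 = 20 ms
U = Ttrans / (Ttrans + RTT)
U = 5 / (5 + 20)
U = 5 / 25 = 0.2
U% = 20.00%

20.00


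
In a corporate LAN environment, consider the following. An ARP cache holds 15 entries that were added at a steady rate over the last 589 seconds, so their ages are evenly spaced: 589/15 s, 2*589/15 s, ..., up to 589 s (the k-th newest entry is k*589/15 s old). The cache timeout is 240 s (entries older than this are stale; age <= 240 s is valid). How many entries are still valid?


Ages are k * 589/15 s for k = 1..15 (spacing = 39.2667 s).
Entry k is valid iff k * 589/15 <= 240 iff k <= 15 * 240 / 589 = 6.1121
n_valid = floor(6.1121) = 6
(n_stale = 15 - 6 = 9)

6


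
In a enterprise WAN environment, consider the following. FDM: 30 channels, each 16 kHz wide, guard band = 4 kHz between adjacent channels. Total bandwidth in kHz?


Given: 30 channels, 16 kHz each, guard = 4 kHz
Channel bandwidth = 30 * 16 = 480 kHz
Guard bands = 29 gaps * 4 kHz = 116 kHz
Total = 480 + 116 = 596 kHz

596


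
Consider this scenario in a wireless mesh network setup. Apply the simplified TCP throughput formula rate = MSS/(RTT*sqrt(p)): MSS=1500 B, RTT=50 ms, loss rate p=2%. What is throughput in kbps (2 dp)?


Given: MSS = 1500 bytes, RTT = 50 ms, loss = 2%
RTT in seconds = 50 / 1000 = 0.05
Loss rate = 2% = 0.02
sqrt(loss) = sqrt(0.02) = 0.141421356237
Throughput (bytes/s) = 1500 / (0.05 * 0.141421356237) = 212132.0344
Throughput (kbps) = 212132.0344 * 8 / 1000 = 1697.056275 -> 1697.06 kbps (2 dp)

1697.06


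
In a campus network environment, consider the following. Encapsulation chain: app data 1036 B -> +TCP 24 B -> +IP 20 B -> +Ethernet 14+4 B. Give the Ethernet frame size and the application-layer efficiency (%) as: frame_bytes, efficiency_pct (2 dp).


TCP segment = 1036 + 24 = 1060 B
IP packet = 1060 + 20 = 1080 B
Ethernet frame = 1080 + 14 + 4 = 1098 B
Efficiency = app / frame = 1036 / 1098 = 0.943534 = 94.3534% -> 94.35% (2 dp)

1098, 94.35


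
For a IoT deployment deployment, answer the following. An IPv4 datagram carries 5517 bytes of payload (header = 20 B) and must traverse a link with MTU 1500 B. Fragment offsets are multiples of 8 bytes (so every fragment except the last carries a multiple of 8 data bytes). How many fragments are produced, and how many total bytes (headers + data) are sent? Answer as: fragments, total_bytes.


Max data per non-final fragment = floor((MTU - header)/8)*8 = floor((1500 - 20)/8)*8 = floor(1480/8)*8 = 1480 B
Final fragment needs no 8-byte alignment: it can carry up to MTU - header = 1480 B
Non-final fragments needed = ceil((payload - 1480) / 1480) = ceil(4037/1480) = ceil(2.7277) = 3
Number of fragments = 3 + 1 = 4
Fragment sizes (data): 3 * 1480 B + 1077 B (last, 1077 <= 1480 OK)
Total bytes sent = payload + n_frags * header = 5517 + 4*20 = 5517 + 80 = 5597 B

4, 5597


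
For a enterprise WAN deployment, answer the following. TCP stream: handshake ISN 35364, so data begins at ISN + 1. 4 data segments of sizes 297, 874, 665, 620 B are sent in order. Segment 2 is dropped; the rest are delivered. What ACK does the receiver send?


SYN uses sequence number 35364; first data byte = ISN + 1 = 35365.
Segment 1: SEQ = 35365, len = 297 B, covers [35365, 35661]
Segment 2: SEQ = 35662, len = 874 B, covers [35662, 36535] [LOST]
Segment 3: SEQ = 36536, len = 665 B, covers [36536, 37200]
Segment 4: SEQ = 37201, len = 620 B, covers [37201, 37820]
In-order data received: bytes [35365, 35661] (segments 1..1).
Segment 2 missing -> gap begins at byte 35662; later segments buffered out of order.
Cumulative ACK = next expected in-order byte = 35365 + 297 = 35662

35662


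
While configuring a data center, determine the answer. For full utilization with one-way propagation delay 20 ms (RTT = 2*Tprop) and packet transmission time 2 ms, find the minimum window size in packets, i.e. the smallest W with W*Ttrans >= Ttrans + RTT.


Given: Ttrans = 2 ms, RTT = 40 ms (= 2 * Tprop, Tprop = 20 ms)
Time until first ACK returns = Ttrans + RTT = 2 + 40 = 42 ms
Need W * Ttrans >= Ttrans + RTT  ->  W >= (Ttrans + RTT) / Ttrans
(Ttrans + RTT) / Ttrans = 42 / 2 = 21
W_min = ceil(21) = 21

21


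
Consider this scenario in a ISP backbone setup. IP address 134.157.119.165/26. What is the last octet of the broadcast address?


Given: IP = 134.157.119.165, prefix = /26
Host bits = 32 - 26 = 6
Network last octet = 165 AND mask = 128
Host part size = 2^6 - 1 = 63
Broadcast last octet = 128 OR 63 = 191

191


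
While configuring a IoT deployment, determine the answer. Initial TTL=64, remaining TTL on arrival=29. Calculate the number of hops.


Given: initial TTL = 64, received TTL = 29
Hops = initial TTL - received TTL
Hops = 64 - 29 = 35

35


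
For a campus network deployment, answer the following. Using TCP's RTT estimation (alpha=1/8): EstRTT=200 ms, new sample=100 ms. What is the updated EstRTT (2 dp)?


Given: EstRTT = 200 ms, SampleRTT = 100 ms, alpha = 1/8
New EstRTT = (1 - alpha) * EstRTT + alpha * SampleRTT
(7/8) * 200 = 175
(1/8) * 100 = 12.5
New EstRTT = 175 + 12.5 = 187.5 ms -> 187.50 ms (2 dp)

187.50


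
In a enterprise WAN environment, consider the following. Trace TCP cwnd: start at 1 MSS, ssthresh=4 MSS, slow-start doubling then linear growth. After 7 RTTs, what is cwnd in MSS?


RTT 0: cwnd = 1 MSS (initial)
RTT 1: cwnd = 2 MSS (slow start, doubled)
RTT 2: cwnd = 4 MSS (slow start, doubled)
RTT 3: cwnd = 5 MSS (congestion avoidance, +1)
RTT 4: cwnd = 6 MSS (congestion avoidance, +1)
RTT 5: cwnd = 7 MSS (congestion avoidance, +1)
RTT 6: cwnd = 8 MSS (congestion avoidance, +1)
RTT 7: cwnd = 9 MSS (congestion avoidance, +1)

9


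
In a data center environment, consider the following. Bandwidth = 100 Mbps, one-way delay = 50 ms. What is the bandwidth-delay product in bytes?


Given: bandwidth = 100 Mbps, delay = 50 ms
BDP in bits = 100 * 10^6 * 50 / 1000
BDP in bits = 5000000
BDP in bytes = 5000000 / 8 = 625000

625000


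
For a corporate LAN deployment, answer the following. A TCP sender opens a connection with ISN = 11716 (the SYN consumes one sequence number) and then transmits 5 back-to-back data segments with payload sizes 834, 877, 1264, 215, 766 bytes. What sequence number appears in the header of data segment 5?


The SYN occupies sequence number ISN = 11716, so the first data byte is ISN + 1 = 11717.
SEQ of data segment i = (ISN + 1) + sum of payload sizes of segments 1..i-1.
Segment 1: SEQ = 11717, payload = 834 bytes
Segment 2: SEQ = 12551, payload = 877 bytes
Segment 3: SEQ = 13428, payload = 1264 bytes
Segment 4: SEQ = 14692, payload = 215 bytes
Segment 5: SEQ = 14907, payload = 766 bytes
SEQ of segment 5 = 11717 + 834 + 877 + 1264 + 215 = 14907

14907


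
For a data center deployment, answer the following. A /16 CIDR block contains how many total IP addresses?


Given: CIDR prefix /16
Host bits = 32 - 16 = 16
Total addresses = 2^16 = 65536

65536


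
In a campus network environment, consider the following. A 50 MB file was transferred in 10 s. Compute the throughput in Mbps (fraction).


Given: file = 50 MB, time = 10 s
File in Mb = 50 * 8 = 400 Mb
Throughput = 400 / 10 Mbps
Throughput = 40 Mbps

40


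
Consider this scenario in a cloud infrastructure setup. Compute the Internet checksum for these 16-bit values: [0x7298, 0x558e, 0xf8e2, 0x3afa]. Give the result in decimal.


Given words: [0x7298, 0x558e, 0xf8e2, 0x3afa]
Step 1: Sum all words
Raw sum = 29336 + 21902 + 63714 + 15098 = 130050
Step 2: Fold carry: (64514 + 1) = 64515
One's complement = ~64515 & 0xFFFF = 1020

1020


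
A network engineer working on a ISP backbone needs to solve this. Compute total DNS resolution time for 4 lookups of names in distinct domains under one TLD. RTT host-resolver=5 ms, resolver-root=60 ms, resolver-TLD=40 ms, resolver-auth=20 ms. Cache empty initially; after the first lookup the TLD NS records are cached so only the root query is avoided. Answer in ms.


Lookup 1 (cold cache): local + root + TLD + auth = 5 + 60 + 40 + 20 = 125 ms
Lookups 2..4 (TLD NS cached -> skip root; new domain -> still ask TLD and auth): local + TLD + auth = 5 + 40 + 20 = 65 ms each
Remaining 3 lookups: 3 * 65 = 195 ms
Total = 125 + 195 = 320 ms

320


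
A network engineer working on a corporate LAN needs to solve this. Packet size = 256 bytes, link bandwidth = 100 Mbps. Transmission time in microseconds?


Given: packet = 256 bytes, bandwidth = 100 Mbps
Packet in bits = 256 * 8 = 2048 bits
Bandwidth = 100 * 10^6 = 100000000 bps
Time = 2048 / 100000000 seconds
Time in us = 2048 * 10^6 / 100000000 = 20.48

20.48


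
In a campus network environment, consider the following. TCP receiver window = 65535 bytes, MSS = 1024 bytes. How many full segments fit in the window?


Given: RWND = 65535 bytes, MSS = 1024 bytes
Full segments = floor(RWND / MSS)
Full segments = floor(65535 / 1024)
Full segments = floor(63.999) = 63

63


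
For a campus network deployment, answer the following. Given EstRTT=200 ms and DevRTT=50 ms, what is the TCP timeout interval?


Given: EstRTT = 200 ms, DevRTT = 50 ms
Timeout = EstRTT + 4 * DevRTT
4 * DevRTT = 4 * 50 = 200
Timeout = 200 + 200 = 400 ms

400


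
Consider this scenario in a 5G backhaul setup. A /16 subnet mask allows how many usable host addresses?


Given: subnet mask /16
Host bits = 32 - 16 = 16
Total addresses = 2^16 = 65536
Usable hosts = 65536 - 2 (network + broadcast) = 65534

65534


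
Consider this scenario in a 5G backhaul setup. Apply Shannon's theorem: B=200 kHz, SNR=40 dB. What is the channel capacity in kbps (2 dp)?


Given: B = 200 kHz, SNR = 40 dB
SNR linear = 10^(40/10) = 10000
1 + SNR = 10001
log2(10001) = 13.2878566418
C = 200 * 1000 * 13.2878566418 = 2657571.3284 bps
C = 2657.571328 kbps -> 2657.57 kbps (2 dp)

2657.57


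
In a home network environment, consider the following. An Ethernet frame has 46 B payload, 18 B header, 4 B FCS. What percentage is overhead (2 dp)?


Given: payload = 46 B, header = 18 B, trailer = 4 B
Overhead bytes = header + trailer = 18 + 4 = 22
Total frame = payload + overhead = 46 + 22 = 68
Overhead % = 22 / 68 * 100 = 32.3529% -> 32.35% (2 dp)

32.35


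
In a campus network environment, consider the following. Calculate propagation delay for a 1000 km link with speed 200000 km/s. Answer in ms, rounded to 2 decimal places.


Given: distance = 1000 km, speed = 200000 km/s
Delay = distance / speed = 1000 / 200000 seconds
Delay in ms = 1000 * 1000 / 200000
Delay = 5.0000 ms
Rounded to 2 dp = 5.00 ms

5.00


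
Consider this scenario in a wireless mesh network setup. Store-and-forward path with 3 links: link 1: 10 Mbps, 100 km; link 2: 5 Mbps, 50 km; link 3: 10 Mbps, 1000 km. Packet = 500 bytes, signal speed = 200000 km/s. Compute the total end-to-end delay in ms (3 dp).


Packet = 500 bytes = 4000 bits. Store-and-forward: sum (t_trans + t_prop) per link.
Link 1: t_trans = 4000/(10*10^6) s = 0.4000 ms; t_prop = 100/200000 s = 0.5000 ms; subtotal = 0.9000 ms
Link 2: t_trans = 4000/(5*10^6) s = 0.8000 ms; t_prop = 50/200000 s = 0.2500 ms; subtotal = 1.0500 ms
Link 3: t_trans = 4000/(10*10^6) s = 0.4000 ms; t_prop = 1000/200000 s = 5.0000 ms; subtotal = 5.4000 ms
End-to-end = 0.9000 + 1.0500 + 5.4000 = 7.3500 ms -> 7.350 ms (3 dp)

7.350


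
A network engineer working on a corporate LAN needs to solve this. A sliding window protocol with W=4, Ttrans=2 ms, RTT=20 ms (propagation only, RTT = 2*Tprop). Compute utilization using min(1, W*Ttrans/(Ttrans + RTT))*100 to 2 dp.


Given: W = 4, Ttrans = 2 ms, RTT = 20 ms (= 2 * Tprop, Tprop = 10 ms)
Cycle time = Ttrans + RTT = 2 + 20 = 22 ms (first packet sent until its ACK returns)
W * Ttrans = 4 * 2 = 8 ms of sending per cycle
W * Ttrans / (Ttrans + RTT) = 8 / 22 = 0.363636
U = min(1, 0.363636) = 0.363636
U% = 36.36%

36.36


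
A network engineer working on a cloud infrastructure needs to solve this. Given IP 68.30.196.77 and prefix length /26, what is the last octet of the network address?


Given: IP = 68.30.196.77, prefix = /26
Subnet mask = 255.255.255.192
Last octet of IP: 77
Last octet of mask: 192
Network last octet = 77 AND 192 = 64

64


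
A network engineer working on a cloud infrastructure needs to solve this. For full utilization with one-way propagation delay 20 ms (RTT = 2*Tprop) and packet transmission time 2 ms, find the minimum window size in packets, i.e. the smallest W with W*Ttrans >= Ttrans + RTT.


Given: Ttrans = 2 ms, RTT = 40 ms (= 2 * Tprop, Tprop = 20 ms)
Time until first ACK returns = Ttrans + RTT = 2 + 40 = 42 ms
Need W * Ttrans >= Ttrans + RTT  ->  W >= (Ttrans + RTT) / Ttrans
(Ttrans + RTT) / Ttrans = 42 / 2 = 21
W_min = ceil(21) = 21

21


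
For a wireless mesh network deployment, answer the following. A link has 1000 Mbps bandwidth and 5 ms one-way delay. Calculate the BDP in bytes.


Given: bandwidth = 1000 Mbps, delay = 5 ms
BDP in bits = 1000 * 10^6 * 5 / 1000
BDP in bits = 5000000
BDP in bytes = 5000000 / 8 = 625000

625000


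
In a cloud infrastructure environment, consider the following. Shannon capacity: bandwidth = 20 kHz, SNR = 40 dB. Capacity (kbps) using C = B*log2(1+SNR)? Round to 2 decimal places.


Given: B = 20 kHz, SNR = 40 dB
SNR linear = 10^(40/10) = 10000
1 + SNR = 10001
log2(10001) = 13.2878566418
C = 20 * 1000 * 13.2878566418 = 265757.1328 bps
C = 265.757133 kbps -> 265.76 kbps (2 dp)

265.76


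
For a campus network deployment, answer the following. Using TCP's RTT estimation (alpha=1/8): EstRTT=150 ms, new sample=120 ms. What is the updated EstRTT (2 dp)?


Given: EstRTT = 150 ms, SampleRTT = 120 ms, alpha = 1/8
New EstRTT = (1 - alpha) * EstRTT + alpha * SampleRTT
(7/8) * 150 = 131.25
(1/8) * 120 = 15
New EstRTT = 131.25 + 15 = 146.25 ms -> 146.25 ms (2 dp)

146.25


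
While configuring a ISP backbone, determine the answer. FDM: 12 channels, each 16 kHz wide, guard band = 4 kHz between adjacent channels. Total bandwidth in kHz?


Given: 12 channels, 16 kHz each, guard = 4 kHz
Channel bandwidth = 12 * 16 = 192 kHz
Guard bands = 11 gaps * 4 kHz = 44 kHz
Total = 192 + 44 = 236 kHz

236


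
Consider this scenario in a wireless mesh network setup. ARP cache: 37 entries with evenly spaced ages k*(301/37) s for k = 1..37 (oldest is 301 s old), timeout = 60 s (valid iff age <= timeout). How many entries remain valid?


Ages are k * 301/37 s for k = 1..37 (spacing = 8.1351 s).
Entry k is valid iff k * 301/37 <= 60 iff k <= 37 * 60 / 301 = 7.3754
n_valid = floor(7.3754) = 7
(n_stale = 37 - 7 = 30)

7


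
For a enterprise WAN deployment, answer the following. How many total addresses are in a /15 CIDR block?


Given: CIDR prefix /15
Host bits = 32 - 15 = 17
Total addresses = 2^17 = 131072

131072


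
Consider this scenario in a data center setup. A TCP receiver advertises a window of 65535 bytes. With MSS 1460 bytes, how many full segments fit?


Given: RWND = 65535 bytes, MSS = 1460 bytes
Full segments = floor(RWND / MSS)
Full segments = floor(65535 / 1460)
Full segments = floor(44.887) = 44

44


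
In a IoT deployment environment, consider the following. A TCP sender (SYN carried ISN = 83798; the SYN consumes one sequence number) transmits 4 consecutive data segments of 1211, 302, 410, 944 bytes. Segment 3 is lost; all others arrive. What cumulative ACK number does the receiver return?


SYN uses sequence number 83798; first data byte = ISN + 1 = 83799.
Segment 1: SEQ = 83799, len = 1211 B, covers [83799, 85009]
Segment 2: SEQ = 85010, len = 302 B, covers [85010, 85311]
Segment 3: SEQ = 85312, len = 410 B, covers [85312, 85721] [LOST]
Segment 4: SEQ = 85722, len = 944 B, covers [85722, 86665]
In-order data received: bytes [83799, 85311] (segments 1..2).
Segment 3 missing -> gap begins at byte 85312; later segments buffered out of order.
Cumulative ACK = next expected in-order byte = 83799 + 1211 + 302 = 85312

85312


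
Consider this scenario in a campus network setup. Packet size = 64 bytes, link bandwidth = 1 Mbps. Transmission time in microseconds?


Given: packet = 64 bytes, bandwidth = 1 Mbps
Packet in bits = 64 * 8 = 512 bits
Bandwidth = 1 * 10^6 = 1000000 bps
Time = 512 / 1000000 seconds
Time in us = 512 * 10^6 / 1000000 = 512

512


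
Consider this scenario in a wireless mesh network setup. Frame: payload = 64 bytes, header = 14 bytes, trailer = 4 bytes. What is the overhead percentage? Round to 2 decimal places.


Given: payload = 64 B, header = 14 B, trailer = 4 B
Overhead bytes = header + trailer = 14 + 4 = 18
Total frame = payload + overhead = 64 + 18 = 82
Overhead % = 18 / 82 * 100 = 21.9512% -> 21.95% (2 dp)

21.95


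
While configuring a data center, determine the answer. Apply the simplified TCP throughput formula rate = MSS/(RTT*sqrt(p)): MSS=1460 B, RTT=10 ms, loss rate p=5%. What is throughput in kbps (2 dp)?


Given: MSS = 1460 bytes, RTT = 10 ms, loss = 5%
RTT in seconds = 10 / 1000 = 0.01
Loss rate = 5% = 0.05
sqrt(loss) = sqrt(0.05) = 0.223606797750
Throughput (bytes/s) = 1460 / (0.01 * 0.223606797750) = 652931.8494
Throughput (kbps) = 652931.8494 * 8 / 1000 = 5223.454795 -> 5223.45 kbps (2 dp)

5223.45


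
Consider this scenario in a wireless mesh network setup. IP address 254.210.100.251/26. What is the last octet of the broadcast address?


Given: IP = 254.210.100.251, prefix = /26
Host bits = 32 - 26 = 6
Network last octet = 251 AND mask = 192
Host part size = 2^6 - 1 = 63
Broadcast last octet = 192 OR 63 = 255

255


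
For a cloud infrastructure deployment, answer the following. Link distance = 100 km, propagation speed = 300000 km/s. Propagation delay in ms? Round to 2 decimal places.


Given: distance = 100 km, speed = 300000 km/s
Delay = distance / speed = 100 / 300000 seconds
Delay in ms = 100 * 1000 / 300000
Delay = 0.3333 ms
Rounded to 2 dp = 0.33 ms

0.33


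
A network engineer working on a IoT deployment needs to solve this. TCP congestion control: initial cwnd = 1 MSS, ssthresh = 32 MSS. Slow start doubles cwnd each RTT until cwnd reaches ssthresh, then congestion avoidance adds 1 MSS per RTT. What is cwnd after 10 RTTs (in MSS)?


RTT 0: cwnd = 1 MSS (initial)
RTT 1: cwnd = 2 MSS (slow start, doubled)
RTT 2: cwnd = 4 MSS (slow start, doubled)
RTT 3: cwnd = 8 MSS (slow start, doubled)
RTT 4: cwnd = 16 MSS (slow start, doubled)
RTT 5: cwnd = 32 MSS (slow start, doubled)
RTT 6: cwnd = 33 MSS (congestion avoidance, +1)
RTT 7: cwnd = 34 MSS (congestion avoidance, +1)
RTT 8: cwnd = 35 MSS (congestion avoidance, +1)
RTT 9: cwnd = 36 MSS (congestion avoidance, +1)
RTT 10: cwnd = 37 MSS (congestion avoidance, +1)

37
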